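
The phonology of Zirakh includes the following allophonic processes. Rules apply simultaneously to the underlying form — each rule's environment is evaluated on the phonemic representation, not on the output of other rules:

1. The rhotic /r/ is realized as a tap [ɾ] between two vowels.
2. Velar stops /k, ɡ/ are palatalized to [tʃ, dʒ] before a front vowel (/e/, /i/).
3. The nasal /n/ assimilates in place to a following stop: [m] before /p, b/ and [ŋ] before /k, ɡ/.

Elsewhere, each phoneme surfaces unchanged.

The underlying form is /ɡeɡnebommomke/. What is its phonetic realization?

[dʒeɡnebommomtʃe]

/ɡ/ (word-initial) occurs before a front vowel → [dʒ] by rule 2.
/e/ (between /ɡ/ and /ɡ/): no rule targets it → [e].
/ɡ/ (between /e/ and /n/) is in the target of rule 2 but the environment (before a front vowel) is not met → [ɡ].
/n/ (between /ɡ/ and /e/) fails the environment for rule 3, so it stays [n].
/e/ stays [e].
/b/ stays [b].
/o/ stays [o].
/m/ — not in any rule's target class → [m].
/m/ — not in any rule's target class → [m].
/o/ stays [o].
/m/ (between /o/ and /k/) is unaffected → [m].
/k/ meets the environment for rule 2 (before a front vowel) → [tʃ].
/e/ stays [e].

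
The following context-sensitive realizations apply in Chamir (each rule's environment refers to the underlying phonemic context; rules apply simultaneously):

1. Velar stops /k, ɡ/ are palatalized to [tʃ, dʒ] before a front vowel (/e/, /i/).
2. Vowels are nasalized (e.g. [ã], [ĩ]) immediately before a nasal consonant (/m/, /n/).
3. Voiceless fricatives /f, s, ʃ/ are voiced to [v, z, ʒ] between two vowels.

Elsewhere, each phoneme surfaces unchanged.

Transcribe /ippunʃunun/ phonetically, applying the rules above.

[ippũnʃũnũn]

/i/ (word-initial) is in the target of rule 2 but the environment (before a nasal consonant) is not met → [i].
/p/ (between /i/ and /p/): no rule targets it → [p].
/p/ — not in any rule's target class → [p].
/u/ meets the environment for rule 2 (before a nasal consonant) → [ũ].
/n/ (between /u/ and /ʃ/): no rule targets it → [n].
/ʃ/ (between /n/ and /u/) fails the environment for rule 3, so it stays [ʃ].
/u/ (between /ʃ/ and /n/) occurs before a nasal consonant → [ũ] by rule 2.
/n/ — not in any rule's target class → [n].
/u/ meets the environment for rule 2 (before a nasal consonant) → [ũ].
/n/ — not in any rule's target class → [n].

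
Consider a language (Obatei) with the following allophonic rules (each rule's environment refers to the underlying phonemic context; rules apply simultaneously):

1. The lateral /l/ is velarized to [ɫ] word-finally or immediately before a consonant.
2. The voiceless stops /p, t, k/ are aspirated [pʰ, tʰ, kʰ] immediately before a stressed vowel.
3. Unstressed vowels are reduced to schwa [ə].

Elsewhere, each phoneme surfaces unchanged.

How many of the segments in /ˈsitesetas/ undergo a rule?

3

Segments that undergo a rule: /e/ → [ə] (rule 3); /e/ → [ə] (rule 3); /a/ → [ə] (rule 3).
All other segments surface unchanged.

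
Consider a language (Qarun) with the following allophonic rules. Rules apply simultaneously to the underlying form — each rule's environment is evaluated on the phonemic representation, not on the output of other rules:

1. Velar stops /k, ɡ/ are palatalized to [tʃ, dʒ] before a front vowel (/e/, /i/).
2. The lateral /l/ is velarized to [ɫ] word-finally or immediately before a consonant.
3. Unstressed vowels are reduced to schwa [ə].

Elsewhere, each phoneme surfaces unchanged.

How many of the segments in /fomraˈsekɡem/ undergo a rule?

Segments that undergo a rule: /o/ → [ə] (rule 3); /a/ → [ə] (rule 3); /ɡ/ → [dʒ] (rule 1); /e/ → [ə] (rule 3).
All other segments surface unchanged.

4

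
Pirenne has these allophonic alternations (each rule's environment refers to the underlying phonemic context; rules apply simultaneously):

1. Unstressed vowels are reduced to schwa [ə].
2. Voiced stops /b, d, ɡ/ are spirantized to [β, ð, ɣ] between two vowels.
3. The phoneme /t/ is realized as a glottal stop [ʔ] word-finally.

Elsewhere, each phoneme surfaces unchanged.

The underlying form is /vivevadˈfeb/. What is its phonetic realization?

[vəvəvədˈfeb]

/v/ (word-initial) is unaffected → [v].
/i/ meets the environment for rule 1 (in an unstressed syllable) → [ə].
/v/ (between /i/ and /e/) is unaffected → [v].
/e/ (between /v/ and /v/) occurs in an unstressed syllable → [ə] by rule 1.
/v/ (between /e/ and /a/) is unaffected → [v].
/a/ meets the environment for rule 1 (in an unstressed syllable) → [ə].
/d/ (between /a/ and /f/) fails the environment for rule 2, so it stays [d].
/f/ (between /d/ and /e/) is unaffected → [f].
/e/ (between /f/ and /b/) is in the target of rule 1 but the environment (in an unstressed syllable) is not met → [e].
/b/ (word-final) is in the target of rule 2 but the environment (between two vowels) is not met → [b].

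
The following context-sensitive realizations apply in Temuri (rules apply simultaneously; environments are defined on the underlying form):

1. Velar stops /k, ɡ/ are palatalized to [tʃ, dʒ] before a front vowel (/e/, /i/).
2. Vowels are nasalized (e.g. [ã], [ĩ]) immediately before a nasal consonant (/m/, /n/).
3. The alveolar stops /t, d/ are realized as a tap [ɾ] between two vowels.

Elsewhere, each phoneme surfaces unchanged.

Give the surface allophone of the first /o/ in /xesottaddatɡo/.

[o]

/o/ (between /s/ and /t/): rule 2 targets it, but not before a nasal consonant → unchanged [o].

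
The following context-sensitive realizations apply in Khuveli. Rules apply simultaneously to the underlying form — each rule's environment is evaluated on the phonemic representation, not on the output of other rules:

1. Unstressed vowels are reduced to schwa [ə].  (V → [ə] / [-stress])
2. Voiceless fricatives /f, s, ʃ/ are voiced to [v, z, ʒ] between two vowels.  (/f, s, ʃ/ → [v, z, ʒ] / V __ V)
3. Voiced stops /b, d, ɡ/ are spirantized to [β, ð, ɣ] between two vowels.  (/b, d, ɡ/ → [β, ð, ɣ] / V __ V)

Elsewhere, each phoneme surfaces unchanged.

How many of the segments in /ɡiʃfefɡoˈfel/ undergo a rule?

Segments that undergo a rule: /i/ → [ə] (rule 1); /e/ → [ə] (rule 1); /o/ → [ə] (rule 1); /f/ → [v] (rule 2).
All other segments surface unchanged.

4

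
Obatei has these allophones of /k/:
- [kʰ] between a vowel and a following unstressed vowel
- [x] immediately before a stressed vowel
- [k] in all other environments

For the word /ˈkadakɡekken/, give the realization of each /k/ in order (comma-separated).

[x], [k], [k], [k]

Occurrence 1 (position 1): immediately before a stressed vowel → [x].
Occurrence 2 (position 5): no conditioning environment matches → elsewhere allophone [k].
Occurrence 3 (position 8): no conditioning environment matches → elsewhere allophone [k].
Occurrence 4 (position 9): no conditioning environment matches → elsewhere allophone [k].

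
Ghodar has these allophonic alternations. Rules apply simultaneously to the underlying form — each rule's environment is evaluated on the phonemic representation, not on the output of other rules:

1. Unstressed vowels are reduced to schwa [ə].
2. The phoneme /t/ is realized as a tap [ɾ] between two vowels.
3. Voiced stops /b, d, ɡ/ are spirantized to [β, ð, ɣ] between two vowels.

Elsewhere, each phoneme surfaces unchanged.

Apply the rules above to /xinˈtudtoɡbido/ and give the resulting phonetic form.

[xənˈtudtəɡbəðə]

/x/ (word-initial) is unaffected → [x].
/i/ — between /x/ and /n/, in an unstressed syllable — surfaces as [ə] (rule 1).
/n/ (between /i/ and /t/): no rule targets it → [n].
/t/ (between /n/ and /u/) fails the environment for rule 2, so it stays [t].
/u/ (between /t/ and /d/): rule 1 targets it, but not in an unstressed syllable → unchanged [u].
/d/ (between /u/ and /t/): rule 3 targets it, but not between two vowels → unchanged [d].
/t/ (between /d/ and /o/) is in the target of rule 2 but the environment (between two vowels) is not met → [t].
/o/ — between /t/ and /ɡ/, in an unstressed syllable — surfaces as [ə] (rule 1).
/ɡ/ — between /o/ and /b/; rule 3 does not apply here → [ɡ].
/b/ — between /ɡ/ and /i/; rule 3 does not apply here → [b].
/i/ (between /b/ and /d/): in an unstressed syllable, so rule 1 applies → [ə].
/d/ (between /i/ and /o/): between two vowels, so rule 3 applies → [ð].
/o/ — word-final, in an unstressed syllable — surfaces as [ə] (rule 1).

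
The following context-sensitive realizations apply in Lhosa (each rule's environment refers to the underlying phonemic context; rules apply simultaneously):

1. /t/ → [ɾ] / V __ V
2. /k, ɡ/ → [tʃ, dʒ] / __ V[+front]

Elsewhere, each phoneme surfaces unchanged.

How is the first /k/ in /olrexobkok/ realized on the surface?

/k/ — between /b/ and /o/; rule 2 does not apply here → [k].

[k]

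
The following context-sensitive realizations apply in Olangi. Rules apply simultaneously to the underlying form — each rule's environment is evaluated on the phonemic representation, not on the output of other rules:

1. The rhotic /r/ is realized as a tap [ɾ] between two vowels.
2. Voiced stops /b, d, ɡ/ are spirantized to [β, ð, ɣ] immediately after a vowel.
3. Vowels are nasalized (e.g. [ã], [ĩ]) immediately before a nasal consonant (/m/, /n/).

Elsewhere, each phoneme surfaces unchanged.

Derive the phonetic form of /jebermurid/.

[jeβermuɾið]

/j/ (word-initial): no rule targets it → [j].
/e/ (between /j/ and /b/): rule 3 targets it, but not before a nasal consonant → unchanged [e].
/b/ (between /e/ and /e/) occurs immediately after a vowel → [β] by rule 2.
/e/ (between /b/ and /r/) is in the target of rule 3 but the environment (before a nasal consonant) is not met → [e].
/r/ (between /e/ and /m/) fails the environment for rule 1, so it stays [r].
/m/ (between /r/ and /u/) is unaffected → [m].
/u/ (between /m/ and /r/): rule 3 targets it, but not before a nasal consonant → unchanged [u].
Rule 1 applies to /r/ (between /u/ and /i/: between two vowels) → [ɾ].
/i/ (between /r/ and /d/): rule 3 targets it, but not before a nasal consonant → unchanged [i].
Rule 2 applies to /d/ (word-final: immediately after a vowel) → [ð].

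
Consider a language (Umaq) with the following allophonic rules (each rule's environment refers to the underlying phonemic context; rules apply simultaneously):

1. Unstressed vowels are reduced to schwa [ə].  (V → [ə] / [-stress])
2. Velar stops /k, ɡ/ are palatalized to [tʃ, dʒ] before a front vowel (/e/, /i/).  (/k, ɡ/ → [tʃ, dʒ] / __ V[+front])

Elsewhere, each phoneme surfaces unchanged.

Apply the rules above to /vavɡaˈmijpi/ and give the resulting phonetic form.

[vəvɡəˈmijpə]

/v/ (word-initial): no rule targets it → [v].
/a/ (between /v/ and /v/): in an unstressed syllable, so rule 1 applies → [ə].
/v/ (between /a/ and /ɡ/): no rule targets it → [v].
/ɡ/ (between /v/ and /a/) fails the environment for rule 2, so it stays [ɡ].
/a/ (between /ɡ/ and /m/): in an unstressed syllable, so rule 1 applies → [ə].
/m/ (between /a/ and /i/) is unaffected → [m].
/i/ — between /m/ and /j/; rule 1 does not apply here → [i].
/j/ (between /i/ and /p/) is unaffected → [j].
/p/ (between /j/ and /i/) is unaffected → [p].
Rule 1 applies to /i/ (word-final: in an unstressed syllable) → [ə].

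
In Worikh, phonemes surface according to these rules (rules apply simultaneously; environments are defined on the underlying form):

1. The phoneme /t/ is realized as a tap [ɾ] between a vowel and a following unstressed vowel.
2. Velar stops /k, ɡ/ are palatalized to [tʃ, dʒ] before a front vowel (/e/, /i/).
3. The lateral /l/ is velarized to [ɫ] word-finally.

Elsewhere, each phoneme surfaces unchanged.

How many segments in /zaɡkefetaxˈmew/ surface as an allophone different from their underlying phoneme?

Segments that undergo a rule: /k/ → [tʃ] (rule 2); /t/ → [ɾ] (rule 1).
All other segments surface unchanged.

2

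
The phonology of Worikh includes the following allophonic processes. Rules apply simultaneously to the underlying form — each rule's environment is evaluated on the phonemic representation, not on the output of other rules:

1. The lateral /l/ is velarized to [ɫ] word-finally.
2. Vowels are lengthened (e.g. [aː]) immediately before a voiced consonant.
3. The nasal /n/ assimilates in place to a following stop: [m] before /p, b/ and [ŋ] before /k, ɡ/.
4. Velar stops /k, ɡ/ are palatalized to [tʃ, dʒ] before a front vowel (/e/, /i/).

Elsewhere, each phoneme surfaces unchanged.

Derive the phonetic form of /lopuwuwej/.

[lopuːwuːweːj]

/l/ (word-initial) is in the target of rule 1 but the environment (word-finally) is not met → [l].
/o/ (between /l/ and /p/): rule 2 targets it, but not before a voiced consonant → unchanged [o].
/p/ (between /o/ and /u/): no rule targets it → [p].
/u/ (between /p/ and /w/): before a voiced consonant, so rule 2 applies → [uː].
/w/ (between /u/ and /u/): no rule targets it → [w].
/u/ — between /w/ and /w/, before a voiced consonant — surfaces as [uː] (rule 2).
/w/ (between /u/ and /e/) is unaffected → [w].
/e/ (between /w/ and /j/): before a voiced consonant, so rule 2 applies → [eː].
/j/ (word-final): no rule targets it → [j].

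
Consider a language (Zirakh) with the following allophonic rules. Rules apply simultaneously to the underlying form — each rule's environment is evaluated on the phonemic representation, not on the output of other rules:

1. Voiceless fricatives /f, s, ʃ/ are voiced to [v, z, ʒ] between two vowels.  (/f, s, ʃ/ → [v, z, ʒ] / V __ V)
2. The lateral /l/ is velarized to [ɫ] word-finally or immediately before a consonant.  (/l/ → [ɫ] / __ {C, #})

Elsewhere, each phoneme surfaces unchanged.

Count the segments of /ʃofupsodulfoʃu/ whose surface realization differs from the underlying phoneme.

3

Segments that undergo a rule: /f/ → [v] (rule 1); /l/ → [ɫ] (rule 2); /ʃ/ → [ʒ] (rule 1).
All other segments surface unchanged.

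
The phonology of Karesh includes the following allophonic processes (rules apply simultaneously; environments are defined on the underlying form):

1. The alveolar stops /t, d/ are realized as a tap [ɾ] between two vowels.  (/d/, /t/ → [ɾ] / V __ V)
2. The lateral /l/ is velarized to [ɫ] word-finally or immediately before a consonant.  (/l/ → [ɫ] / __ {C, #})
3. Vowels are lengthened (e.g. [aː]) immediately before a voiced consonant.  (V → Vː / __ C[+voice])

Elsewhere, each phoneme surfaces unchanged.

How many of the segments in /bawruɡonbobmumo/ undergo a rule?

5

Segments that undergo a rule: /a/ → [aː] (rule 3); /u/ → [uː] (rule 3); /o/ → [oː] (rule 3); /o/ → [oː] (rule 3); /u/ → [uː] (rule 3).
All other segments surface unchanged.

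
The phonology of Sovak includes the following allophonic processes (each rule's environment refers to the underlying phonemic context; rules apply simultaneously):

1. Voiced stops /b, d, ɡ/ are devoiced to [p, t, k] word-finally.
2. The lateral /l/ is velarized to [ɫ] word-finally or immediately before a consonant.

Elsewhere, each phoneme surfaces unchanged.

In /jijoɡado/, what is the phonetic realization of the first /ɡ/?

[ɡ]

/ɡ/ (between /o/ and /a/) fails the environment for rule 1, so it stays [ɡ].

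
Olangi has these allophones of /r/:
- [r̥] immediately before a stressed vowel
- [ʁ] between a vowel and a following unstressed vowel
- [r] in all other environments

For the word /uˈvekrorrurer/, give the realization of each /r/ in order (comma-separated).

Occurrence 1 (position 5): no conditioning environment matches → elsewhere allophone [r].
Occurrence 2 (position 7): no conditioning environment matches → elsewhere allophone [r].
Occurrence 3 (position 8): no conditioning environment matches → elsewhere allophone [r].
Occurrence 4 (position 10): between a vowel and a following unstressed vowel → [ʁ].
Occurrence 5 (position 12): no conditioning environment matches → elsewhere allophone [r].

[r], [r], [r], [ʁ], [r]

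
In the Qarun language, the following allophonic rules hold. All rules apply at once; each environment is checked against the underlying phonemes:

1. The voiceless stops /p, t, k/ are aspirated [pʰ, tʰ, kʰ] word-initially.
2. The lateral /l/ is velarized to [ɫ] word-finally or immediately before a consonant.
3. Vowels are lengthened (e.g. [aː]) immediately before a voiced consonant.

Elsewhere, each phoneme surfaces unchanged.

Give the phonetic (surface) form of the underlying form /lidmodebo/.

/l/ — word-initial; rule 2 does not apply here → [l].
/i/ — between /l/ and /d/, before a voiced consonant — surfaces as [iː] (rule 3).
/d/ (between /i/ and /m/) is unaffected → [d].
/m/ — not in any rule's target class → [m].
/o/ meets the environment for rule 3 (before a voiced consonant) → [oː].
/d/ — not in any rule's target class → [d].
Rule 3 applies to /e/ (between /d/ and /b/: before a voiced consonant) → [eː].
/b/ (between /e/ and /o/) is unaffected → [b].
/o/ (word-final) is in the target of rule 3 but the environment (before a voiced consonant) is not met → [o].

[liːdmoːdeːbo]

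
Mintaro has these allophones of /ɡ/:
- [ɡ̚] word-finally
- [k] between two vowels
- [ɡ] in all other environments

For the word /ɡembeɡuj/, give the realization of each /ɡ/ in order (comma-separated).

[ɡ], [k]

Occurrence 1 (position 1): no conditioning environment matches → elsewhere allophone [ɡ].
Occurrence 2 (position 6): between two vowels → [k].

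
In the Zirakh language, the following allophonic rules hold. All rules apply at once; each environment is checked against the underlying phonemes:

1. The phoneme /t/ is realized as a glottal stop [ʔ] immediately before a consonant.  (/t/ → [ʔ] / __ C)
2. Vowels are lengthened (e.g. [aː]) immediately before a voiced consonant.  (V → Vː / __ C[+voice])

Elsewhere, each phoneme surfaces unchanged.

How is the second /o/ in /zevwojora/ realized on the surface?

[oː]

/o/ — between /j/ and /r/, before a voiced consonant — surfaces as [oː] (rule 2).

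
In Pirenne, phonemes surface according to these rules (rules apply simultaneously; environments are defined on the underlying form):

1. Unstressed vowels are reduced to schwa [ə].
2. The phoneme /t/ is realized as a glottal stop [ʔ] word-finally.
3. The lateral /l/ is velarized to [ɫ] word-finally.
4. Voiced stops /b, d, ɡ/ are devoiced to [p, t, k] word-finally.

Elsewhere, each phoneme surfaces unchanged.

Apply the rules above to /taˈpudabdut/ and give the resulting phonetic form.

[təˈpudəbdəʔ]

/t/ (word-initial) fails the environment for rule 2, so it stays [t].
/a/ — between /t/ and /p/, in an unstressed syllable — surfaces as [ə] (rule 1).
/p/ stays [p].
/u/ (between /p/ and /d/) is in the target of rule 1 but the environment (in an unstressed syllable) is not met → [u].
/d/ (between /u/ and /a/): rule 4 targets it, but not word-finally → unchanged [d].
/a/ meets the environment for rule 1 (in an unstressed syllable) → [ə].
/b/ (between /a/ and /d/) is in the target of rule 4 but the environment (word-finally) is not met → [b].
/d/ (between /b/ and /u/) fails the environment for rule 4, so it stays [d].
/u/ (between /d/ and /t/) occurs in an unstressed syllable → [ə] by rule 1.
/t/ (word-final) occurs word-finally → [ʔ] by rule 2.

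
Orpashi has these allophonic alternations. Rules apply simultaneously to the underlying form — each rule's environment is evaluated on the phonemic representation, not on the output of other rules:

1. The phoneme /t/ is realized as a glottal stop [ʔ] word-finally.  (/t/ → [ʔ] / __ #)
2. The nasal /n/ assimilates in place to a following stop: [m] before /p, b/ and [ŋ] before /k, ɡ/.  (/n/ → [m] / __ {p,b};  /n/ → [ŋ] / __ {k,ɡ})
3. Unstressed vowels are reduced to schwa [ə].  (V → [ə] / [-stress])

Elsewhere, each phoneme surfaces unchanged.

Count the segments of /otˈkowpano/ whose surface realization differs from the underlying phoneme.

3

Segments that undergo a rule: /o/ → [ə] (rule 3); /a/ → [ə] (rule 3); /o/ → [ə] (rule 3).
All other segments surface unchanged.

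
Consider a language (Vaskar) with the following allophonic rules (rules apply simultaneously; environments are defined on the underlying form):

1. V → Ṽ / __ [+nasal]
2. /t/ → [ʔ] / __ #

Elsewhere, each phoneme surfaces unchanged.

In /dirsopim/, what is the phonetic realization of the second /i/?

[ĩ]

/i/ (between /p/ and /m/) occurs before a nasal consonant → [ĩ] by rule 1.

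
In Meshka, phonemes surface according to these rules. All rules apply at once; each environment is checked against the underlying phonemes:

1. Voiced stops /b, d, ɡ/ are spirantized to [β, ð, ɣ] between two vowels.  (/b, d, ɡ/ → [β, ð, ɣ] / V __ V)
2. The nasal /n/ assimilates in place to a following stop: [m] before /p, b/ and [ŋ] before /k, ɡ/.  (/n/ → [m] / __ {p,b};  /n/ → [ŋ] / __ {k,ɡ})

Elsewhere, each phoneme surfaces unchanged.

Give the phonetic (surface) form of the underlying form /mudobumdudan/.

/m/ stays [m].
/u/ (between /m/ and /d/) is unaffected → [u].
/d/ meets the environment for rule 1 (between two vowels) → [ð].
/o/ (between /d/ and /b/) is unaffected → [o].
/b/ (between /o/ and /u/) occurs between two vowels → [β] by rule 1.
/u/ (between /b/ and /m/): no rule targets it → [u].
/m/ — not in any rule's target class → [m].
/d/ (between /m/ and /u/) fails the environment for rule 1, so it stays [d].
/u/ — not in any rule's target class → [u].
/d/ (between /u/ and /a/): between two vowels, so rule 1 applies → [ð].
/a/ (between /d/ and /n/) is unaffected → [a].
/n/ — word-final; rule 2 does not apply here → [n].

[muðoβumduðan]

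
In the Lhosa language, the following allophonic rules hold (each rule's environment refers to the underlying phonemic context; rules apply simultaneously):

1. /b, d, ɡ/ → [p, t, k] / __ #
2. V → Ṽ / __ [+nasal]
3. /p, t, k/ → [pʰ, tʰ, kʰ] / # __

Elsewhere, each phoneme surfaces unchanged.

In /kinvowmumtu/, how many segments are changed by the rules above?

3

Segments that undergo a rule: /k/ → [kʰ] (rule 3); /i/ → [ĩ] (rule 2); /u/ → [ũ] (rule 2).
All other segments surface unchanged.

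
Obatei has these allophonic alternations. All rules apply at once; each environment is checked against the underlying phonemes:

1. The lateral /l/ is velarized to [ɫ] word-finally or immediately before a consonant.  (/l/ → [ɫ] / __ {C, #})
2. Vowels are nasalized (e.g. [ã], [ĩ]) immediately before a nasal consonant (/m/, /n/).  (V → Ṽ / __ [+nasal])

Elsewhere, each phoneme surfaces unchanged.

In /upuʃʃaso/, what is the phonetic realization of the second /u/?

/u/ (between /p/ and /ʃ/): rule 2 targets it, but not before a nasal consonant → unchanged [u].

[u]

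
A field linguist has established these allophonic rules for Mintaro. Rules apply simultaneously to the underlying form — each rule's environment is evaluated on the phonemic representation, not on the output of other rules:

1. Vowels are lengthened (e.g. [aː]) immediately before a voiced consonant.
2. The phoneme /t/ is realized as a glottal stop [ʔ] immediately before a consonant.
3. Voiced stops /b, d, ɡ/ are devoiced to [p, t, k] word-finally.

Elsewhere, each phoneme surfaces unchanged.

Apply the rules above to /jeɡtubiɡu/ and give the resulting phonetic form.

/j/ — not in any rule's target class → [j].
Rule 1 applies to /e/ (between /j/ and /ɡ/: before a voiced consonant) → [eː].
/ɡ/ (between /e/ and /t/) is in the target of rule 3 but the environment (word-finally) is not met → [ɡ].
/t/ — between /ɡ/ and /u/; rule 2 does not apply here → [t].
/u/ (between /t/ and /b/): before a voiced consonant, so rule 1 applies → [uː].
/b/ — between /u/ and /i/; rule 3 does not apply here → [b].
Rule 1 applies to /i/ (between /b/ and /ɡ/: before a voiced consonant) → [iː].
/ɡ/ (between /i/ and /u/): rule 3 targets it, but not word-finally → unchanged [ɡ].
/u/ (word-final): rule 1 targets it, but not before a voiced consonant → unchanged [u].

[jeːɡtuːbiːɡu]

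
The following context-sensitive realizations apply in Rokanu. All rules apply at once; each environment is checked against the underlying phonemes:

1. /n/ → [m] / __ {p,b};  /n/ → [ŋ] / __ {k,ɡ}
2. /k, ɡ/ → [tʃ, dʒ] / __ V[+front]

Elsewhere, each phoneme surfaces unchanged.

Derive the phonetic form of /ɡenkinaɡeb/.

[dʒeŋtʃinadʒeb]

/ɡ/ meets the environment for rule 2 (before a front vowel) → [dʒ].
/n/ meets the environment for rule 1 (before a labial or velar stop) → [ŋ].
/k/ (between /n/ and /i/) occurs before a front vowel → [tʃ] by rule 2.
/n/ — between /i/ and /a/; rule 1 does not apply here → [n].
/ɡ/ (between /a/ and /e/): before a front vowel, so rule 2 applies → [dʒ].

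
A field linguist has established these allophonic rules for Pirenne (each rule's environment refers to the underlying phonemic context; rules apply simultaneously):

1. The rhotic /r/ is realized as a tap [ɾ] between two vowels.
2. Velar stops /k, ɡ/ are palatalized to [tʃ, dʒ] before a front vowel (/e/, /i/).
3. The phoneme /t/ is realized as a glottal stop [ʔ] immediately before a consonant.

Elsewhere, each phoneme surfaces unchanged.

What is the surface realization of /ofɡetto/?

/o/ stays [o].
/f/ (between /o/ and /ɡ/): no rule targets it → [f].
/ɡ/ meets the environment for rule 2 (before a front vowel) → [dʒ].
/e/ (between /ɡ/ and /t/) is unaffected → [e].
Rule 3 applies to /t/ (between /e/ and /t/: immediately before a consonant) → [ʔ].
/t/ (between /t/ and /o/) fails the environment for rule 3, so it stays [t].
/o/ — not in any rule's target class → [o].

[ofdʒeʔto]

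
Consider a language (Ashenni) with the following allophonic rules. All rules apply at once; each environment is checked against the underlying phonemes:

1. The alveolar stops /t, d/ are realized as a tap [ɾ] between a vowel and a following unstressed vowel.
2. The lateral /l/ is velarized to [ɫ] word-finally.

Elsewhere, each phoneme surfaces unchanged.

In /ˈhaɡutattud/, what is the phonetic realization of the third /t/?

[t]

/t/ (between /t/ and /u/): rule 1 targets it, but not between a vowel and a following unstressed vowel → unchanged [t].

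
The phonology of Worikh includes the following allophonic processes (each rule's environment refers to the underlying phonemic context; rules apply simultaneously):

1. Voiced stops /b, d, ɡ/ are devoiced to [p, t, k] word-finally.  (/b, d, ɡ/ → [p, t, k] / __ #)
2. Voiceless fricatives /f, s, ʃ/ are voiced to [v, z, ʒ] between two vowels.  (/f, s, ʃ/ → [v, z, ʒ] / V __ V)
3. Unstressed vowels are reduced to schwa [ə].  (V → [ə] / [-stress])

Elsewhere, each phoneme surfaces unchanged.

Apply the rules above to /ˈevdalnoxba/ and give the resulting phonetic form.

/e/ (word-initial) fails the environment for rule 3, so it stays [e].
/v/ — not in any rule's target class → [v].
/d/ (between /v/ and /a/) is in the target of rule 1 but the environment (word-finally) is not met → [d].
Rule 3 applies to /a/ (between /d/ and /l/: in an unstressed syllable) → [ə].
/l/ (between /a/ and /n/) is unaffected → [l].
/n/ (between /l/ and /o/) is unaffected → [n].
/o/ (between /n/ and /x/) occurs in an unstressed syllable → [ə] by rule 3.
/x/ — not in any rule's target class → [x].
/b/ (between /x/ and /a/) fails the environment for rule 1, so it stays [b].
/a/ (word-final): in an unstressed syllable, so rule 3 applies → [ə].

[ˈevdəlnəxbə]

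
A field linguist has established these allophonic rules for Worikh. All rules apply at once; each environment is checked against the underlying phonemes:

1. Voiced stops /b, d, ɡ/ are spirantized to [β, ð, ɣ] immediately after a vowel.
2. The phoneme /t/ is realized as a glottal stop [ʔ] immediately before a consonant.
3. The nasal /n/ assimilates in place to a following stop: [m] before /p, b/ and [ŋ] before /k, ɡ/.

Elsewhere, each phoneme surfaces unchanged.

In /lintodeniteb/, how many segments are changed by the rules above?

Segments that undergo a rule: /d/ → [ð] (rule 1); /b/ → [β] (rule 1).
All other segments surface unchanged.

2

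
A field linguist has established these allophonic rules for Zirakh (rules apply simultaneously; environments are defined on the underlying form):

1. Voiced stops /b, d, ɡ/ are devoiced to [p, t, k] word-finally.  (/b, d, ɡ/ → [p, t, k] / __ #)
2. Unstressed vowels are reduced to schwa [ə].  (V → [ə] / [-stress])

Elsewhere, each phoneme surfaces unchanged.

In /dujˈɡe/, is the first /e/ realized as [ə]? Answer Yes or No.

No

/e/ (word-final): rule 2 targets it, but not in an unstressed syllable → unchanged [e].
The actual realization is [e], not [ə].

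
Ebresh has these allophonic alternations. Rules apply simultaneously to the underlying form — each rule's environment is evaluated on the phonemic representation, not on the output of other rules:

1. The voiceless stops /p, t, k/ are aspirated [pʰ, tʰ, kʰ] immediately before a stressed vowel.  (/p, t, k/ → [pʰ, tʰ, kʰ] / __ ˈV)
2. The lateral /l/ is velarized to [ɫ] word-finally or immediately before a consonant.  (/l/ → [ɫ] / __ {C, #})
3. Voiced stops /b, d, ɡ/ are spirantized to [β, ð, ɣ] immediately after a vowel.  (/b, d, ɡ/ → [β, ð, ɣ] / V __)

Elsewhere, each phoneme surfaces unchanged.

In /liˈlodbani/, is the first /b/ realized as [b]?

Yes

/b/ (between /d/ and /a/) fails the environment for rule 3, so it stays [b].
The actual realization is [b], which matches [b].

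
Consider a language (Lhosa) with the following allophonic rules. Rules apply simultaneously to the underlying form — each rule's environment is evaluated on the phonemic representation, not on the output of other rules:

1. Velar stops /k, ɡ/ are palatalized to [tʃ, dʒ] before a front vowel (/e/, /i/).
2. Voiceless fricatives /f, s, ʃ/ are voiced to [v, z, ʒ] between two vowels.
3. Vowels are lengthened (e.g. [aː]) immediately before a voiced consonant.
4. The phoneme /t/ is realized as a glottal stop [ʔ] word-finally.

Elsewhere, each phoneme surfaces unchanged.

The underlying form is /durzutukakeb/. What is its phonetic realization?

[duːrzutukatʃeːb]

/d/ stays [d].
/u/ — between /d/ and /r/, before a voiced consonant — surfaces as [uː] (rule 3).
/r/ — not in any rule's target class → [r].
/z/ — not in any rule's target class → [z].
/u/ (between /z/ and /t/): rule 3 targets it, but not before a voiced consonant → unchanged [u].
/t/ (between /u/ and /u/) fails the environment for rule 4, so it stays [t].
/u/ — between /t/ and /k/; rule 3 does not apply here → [u].
/k/ (between /u/ and /a/) is in the target of rule 1 but the environment (before a front vowel) is not met → [k].
/a/ (between /k/ and /k/): rule 3 targets it, but not before a voiced consonant → unchanged [a].
/k/ (between /a/ and /e/): before a front vowel, so rule 1 applies → [tʃ].
/e/ — between /k/ and /b/, before a voiced consonant — surfaces as [eː] (rule 3).
/b/ (word-final): no rule targets it → [b].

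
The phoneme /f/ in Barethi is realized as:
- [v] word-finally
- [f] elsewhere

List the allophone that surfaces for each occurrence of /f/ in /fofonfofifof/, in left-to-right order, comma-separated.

[f], [f], [f], [f], [f], [v]

Occurrence 1 (position 1): no conditioning environment matches → elsewhere allophone [f].
Occurrence 2 (position 3): no conditioning environment matches → elsewhere allophone [f].
Occurrence 3 (position 6): no conditioning environment matches → elsewhere allophone [f].
Occurrence 4 (position 8): no conditioning environment matches → elsewhere allophone [f].
Occurrence 5 (position 10): no conditioning environment matches → elsewhere allophone [f].
Occurrence 6 (position 12): word-finally → [v].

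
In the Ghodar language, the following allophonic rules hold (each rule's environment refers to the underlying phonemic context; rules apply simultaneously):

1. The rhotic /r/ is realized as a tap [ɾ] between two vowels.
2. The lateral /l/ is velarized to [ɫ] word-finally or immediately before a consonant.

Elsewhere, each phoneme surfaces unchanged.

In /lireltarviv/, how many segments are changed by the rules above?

Segments that undergo a rule: /r/ → [ɾ] (rule 1); /l/ → [ɫ] (rule 2).
All other segments surface unchanged.

2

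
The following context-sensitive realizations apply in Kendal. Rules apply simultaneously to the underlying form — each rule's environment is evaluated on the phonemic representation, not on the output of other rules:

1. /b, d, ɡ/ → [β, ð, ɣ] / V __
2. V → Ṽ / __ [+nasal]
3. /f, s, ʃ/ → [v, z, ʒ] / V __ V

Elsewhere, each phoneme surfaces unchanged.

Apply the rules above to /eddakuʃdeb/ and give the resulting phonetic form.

/e/ (word-initial) is in the target of rule 2 but the environment (before a nasal consonant) is not met → [e].
/d/ — between /e/ and /d/, immediately after a vowel — surfaces as [ð] (rule 1).
/d/ (between /d/ and /a/) fails the environment for rule 1, so it stays [d].
/a/ — between /d/ and /k/; rule 2 does not apply here → [a].
/k/ stays [k].
/u/ (between /k/ and /ʃ/): rule 2 targets it, but not before a nasal consonant → unchanged [u].
/ʃ/ (between /u/ and /d/) is in the target of rule 3 but the environment (between two vowels) is not met → [ʃ].
/d/ (between /ʃ/ and /e/) is in the target of rule 1 but the environment (immediately after a vowel) is not met → [d].
/e/ — between /d/ and /b/; rule 2 does not apply here → [e].
Rule 1 applies to /b/ (word-final: immediately after a vowel) → [β].

[eðdakuʃdeβ]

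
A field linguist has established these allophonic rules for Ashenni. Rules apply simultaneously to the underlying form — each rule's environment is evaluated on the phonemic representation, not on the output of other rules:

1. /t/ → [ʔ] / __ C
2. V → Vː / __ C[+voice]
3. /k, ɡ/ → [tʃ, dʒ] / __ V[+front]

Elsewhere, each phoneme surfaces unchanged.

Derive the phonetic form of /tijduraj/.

[tiːjduːraːj]

/t/ (word-initial) is in the target of rule 1 but the environment (immediately before a consonant) is not met → [t].
/i/ meets the environment for rule 2 (before a voiced consonant) → [iː].
/j/ stays [j].
/d/ — not in any rule's target class → [d].
/u/ (between /d/ and /r/): before a voiced consonant, so rule 2 applies → [uː].
/r/ (between /u/ and /a/) is unaffected → [r].
/a/ meets the environment for rule 2 (before a voiced consonant) → [aː].
/j/ (word-final) is unaffected → [j].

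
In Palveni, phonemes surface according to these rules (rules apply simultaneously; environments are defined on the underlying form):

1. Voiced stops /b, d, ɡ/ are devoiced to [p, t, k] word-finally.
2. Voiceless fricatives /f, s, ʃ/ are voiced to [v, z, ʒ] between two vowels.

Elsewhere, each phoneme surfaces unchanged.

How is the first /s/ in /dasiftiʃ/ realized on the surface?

[z]

/s/ meets the environment for rule 2 (between two vowels) → [z].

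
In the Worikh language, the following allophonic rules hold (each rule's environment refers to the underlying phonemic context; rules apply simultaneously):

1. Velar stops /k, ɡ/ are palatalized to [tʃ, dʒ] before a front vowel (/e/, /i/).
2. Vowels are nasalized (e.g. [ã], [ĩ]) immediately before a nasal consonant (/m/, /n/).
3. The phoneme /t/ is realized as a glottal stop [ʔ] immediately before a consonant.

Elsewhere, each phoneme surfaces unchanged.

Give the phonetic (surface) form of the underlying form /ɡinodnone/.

[dʒĩnodnõne]

Rule 1 applies to /ɡ/ (word-initial: before a front vowel) → [dʒ].
/i/ meets the environment for rule 2 (before a nasal consonant) → [ĩ].
/n/ (between /i/ and /o/): no rule targets it → [n].
/o/ (between /n/ and /d/) is in the target of rule 2 but the environment (before a nasal consonant) is not met → [o].
/d/ (between /o/ and /n/) is unaffected → [d].
/n/ (between /d/ and /o/) is unaffected → [n].
/o/ (between /n/ and /n/) occurs before a nasal consonant → [õ] by rule 2.
/n/ (between /o/ and /e/) is unaffected → [n].
/e/ — word-final; rule 2 does not apply here → [e].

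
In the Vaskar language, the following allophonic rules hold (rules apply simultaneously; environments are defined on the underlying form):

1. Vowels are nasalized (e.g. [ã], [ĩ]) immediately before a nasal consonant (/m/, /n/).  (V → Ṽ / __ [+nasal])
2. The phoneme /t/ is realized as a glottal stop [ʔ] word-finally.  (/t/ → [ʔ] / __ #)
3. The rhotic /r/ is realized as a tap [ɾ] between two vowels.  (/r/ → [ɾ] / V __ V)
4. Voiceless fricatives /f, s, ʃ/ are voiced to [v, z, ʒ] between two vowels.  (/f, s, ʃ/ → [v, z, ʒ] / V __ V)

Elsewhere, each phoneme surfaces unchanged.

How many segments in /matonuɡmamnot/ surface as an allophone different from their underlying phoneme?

3

Segments that undergo a rule: /o/ → [õ] (rule 1); /a/ → [ã] (rule 1); /t/ → [ʔ] (rule 2).
All other segments surface unchanged.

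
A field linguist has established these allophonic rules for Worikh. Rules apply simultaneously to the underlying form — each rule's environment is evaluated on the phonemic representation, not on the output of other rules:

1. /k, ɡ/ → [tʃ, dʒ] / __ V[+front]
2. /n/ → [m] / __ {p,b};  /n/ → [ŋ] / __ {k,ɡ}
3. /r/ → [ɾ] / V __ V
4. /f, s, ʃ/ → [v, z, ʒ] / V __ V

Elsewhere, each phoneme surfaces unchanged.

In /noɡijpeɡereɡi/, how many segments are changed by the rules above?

4

Segments that undergo a rule: /ɡ/ → [dʒ] (rule 1); /ɡ/ → [dʒ] (rule 1); /r/ → [ɾ] (rule 3); /ɡ/ → [dʒ] (rule 1).
All other segments surface unchanged.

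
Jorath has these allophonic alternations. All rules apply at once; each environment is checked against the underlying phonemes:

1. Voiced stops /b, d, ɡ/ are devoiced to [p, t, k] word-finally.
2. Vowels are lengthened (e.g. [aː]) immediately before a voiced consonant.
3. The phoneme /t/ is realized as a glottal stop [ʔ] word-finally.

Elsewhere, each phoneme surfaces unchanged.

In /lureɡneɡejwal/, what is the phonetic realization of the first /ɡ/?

[ɡ]

/ɡ/ — between /e/ and /n/; rule 1 does not apply here → [ɡ].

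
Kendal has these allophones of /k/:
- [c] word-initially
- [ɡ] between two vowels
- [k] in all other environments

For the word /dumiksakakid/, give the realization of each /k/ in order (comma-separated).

[k], [ɡ], [ɡ]

Occurrence 1 (position 5): no conditioning environment matches → elsewhere allophone [k].
Occurrence 2 (position 8): between two vowels → [ɡ].
Occurrence 3 (position 10): between two vowels → [ɡ].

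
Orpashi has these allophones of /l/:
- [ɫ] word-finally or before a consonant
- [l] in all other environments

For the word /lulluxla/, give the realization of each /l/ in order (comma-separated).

Occurrence 1 (position 1): no conditioning environment matches → elsewhere allophone [l].
Occurrence 2 (position 3): word-finally or before a consonant → [ɫ].
Occurrence 3 (position 4): no conditioning environment matches → elsewhere allophone [l].
Occurrence 4 (position 7): no conditioning environment matches → elsewhere allophone [l].

[l], [ɫ], [l], [l]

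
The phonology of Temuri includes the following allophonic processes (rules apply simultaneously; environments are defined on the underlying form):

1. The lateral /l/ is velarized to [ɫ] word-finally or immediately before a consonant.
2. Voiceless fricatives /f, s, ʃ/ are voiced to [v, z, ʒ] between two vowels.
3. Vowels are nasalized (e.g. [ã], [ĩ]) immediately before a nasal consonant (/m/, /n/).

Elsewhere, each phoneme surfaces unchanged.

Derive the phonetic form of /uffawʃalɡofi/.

/u/ (word-initial) fails the environment for rule 3, so it stays [u].
/f/ (between /u/ and /f/) fails the environment for rule 2, so it stays [f].
/f/ — between /f/ and /a/; rule 2 does not apply here → [f].
/a/ — between /f/ and /w/; rule 3 does not apply here → [a].
/w/ — not in any rule's target class → [w].
/ʃ/ (between /w/ and /a/): rule 2 targets it, but not between two vowels → unchanged [ʃ].
/a/ — between /ʃ/ and /l/; rule 3 does not apply here → [a].
/l/ (between /a/ and /ɡ/): word-finally or immediately before a consonant, so rule 1 applies → [ɫ].
/ɡ/ stays [ɡ].
/o/ — between /ɡ/ and /f/; rule 3 does not apply here → [o].
/f/ (between /o/ and /i/) occurs between two vowels → [v] by rule 2.
/i/ (word-final): rule 3 targets it, but not before a nasal consonant → unchanged [i].

[uffawʃaɫɡovi]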